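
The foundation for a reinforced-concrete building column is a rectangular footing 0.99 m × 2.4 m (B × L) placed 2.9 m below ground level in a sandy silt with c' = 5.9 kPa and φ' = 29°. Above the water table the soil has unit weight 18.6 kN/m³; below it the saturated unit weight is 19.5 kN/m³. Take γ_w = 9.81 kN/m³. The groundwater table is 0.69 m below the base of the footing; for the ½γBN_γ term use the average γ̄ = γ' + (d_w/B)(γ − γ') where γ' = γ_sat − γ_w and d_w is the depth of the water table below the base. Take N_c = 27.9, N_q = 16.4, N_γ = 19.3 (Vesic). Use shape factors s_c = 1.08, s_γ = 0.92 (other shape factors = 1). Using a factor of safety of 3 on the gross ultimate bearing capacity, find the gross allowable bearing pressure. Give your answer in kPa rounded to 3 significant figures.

q_all ≈ 401 kPa

Overburden at base level: q = 18.6 × 2.9 = 53.94 kPa.
The water table is 0.69 m below the base (< B = 0.99 m), so the ½γBN_γ term uses γ̄ = γ' + (d_w/B)(γ − γ') = 9.69 + (0.69/0.99)(18.6 − 9.69) = 15.9 kN/m³.
Cohesion term c·N_c·s_c = 5.9 × 27.9 × 1.08 = 177.78 kPa; surcharge term q·N_q = 53.94 × 16.4 = 884.62 kPa; self-weight term 0.5·γ·B·N_γ·s_γ = 0.5 × 15.9 × 0.99 × 19.3 × 0.92 = 139.75 kPa.
q_ult = 177.78 + 884.62 + 139.75 = 1202.1 kPa.
q_all = 1202.1 / 3 = 400.71 kPa.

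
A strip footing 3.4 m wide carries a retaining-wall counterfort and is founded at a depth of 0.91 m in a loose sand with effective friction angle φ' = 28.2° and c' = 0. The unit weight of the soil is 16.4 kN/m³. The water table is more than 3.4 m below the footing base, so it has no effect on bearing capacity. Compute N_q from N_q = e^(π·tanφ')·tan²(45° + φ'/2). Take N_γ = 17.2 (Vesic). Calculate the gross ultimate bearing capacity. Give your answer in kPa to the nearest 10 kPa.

q_ult ≈ 700 kPa

tan28.2° = 0.5362, so N_q = e^(π×0.5362)·tan²(59.1°) = 5.39 × 2.792 = 15.05.
Overburden at base level: q = 16.4 × 0.91 = 14.924 kPa.
Surcharge term q·N_q = 14.924 × 15.047 = 224.57 kPa; self-weight term 0.5·γ·B·N_γ = 0.5 × 16.4 × 3.4 × 17.2 = 479.54 kPa.
q_ult = 224.57 + 479.54 = 704.1 kPa.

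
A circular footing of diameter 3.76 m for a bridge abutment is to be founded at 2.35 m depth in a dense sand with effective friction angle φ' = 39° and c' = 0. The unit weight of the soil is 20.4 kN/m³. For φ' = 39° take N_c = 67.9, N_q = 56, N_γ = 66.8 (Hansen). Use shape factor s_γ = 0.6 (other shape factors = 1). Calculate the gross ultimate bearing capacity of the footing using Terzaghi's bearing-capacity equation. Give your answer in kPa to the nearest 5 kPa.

Overburden at base level: q = 20.4 × 2.35 = 47.94 kPa.
Surcharge term q·N_q = 47.94 × 56 = 2684.6 kPa; self-weight term 0.5·γ·B·N_γ·s_γ = 0.5 × 20.4 × 3.76 × 66.8 × 0.6 = 1537.1 kPa.
q_ult = 2684.6 + 1537.1 = 4221.8 kPa.

q_ult ≈ 4220 kPa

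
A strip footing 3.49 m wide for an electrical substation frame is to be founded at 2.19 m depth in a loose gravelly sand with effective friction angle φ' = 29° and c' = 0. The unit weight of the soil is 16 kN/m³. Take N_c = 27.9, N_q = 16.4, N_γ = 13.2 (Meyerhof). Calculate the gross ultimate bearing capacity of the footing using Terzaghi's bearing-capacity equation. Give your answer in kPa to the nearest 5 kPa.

q_ult ≈ 945 kPa

Overburden at base level: q = 16 × 2.19 = 35.04 kPa.
Surcharge term q·N_q = 35.04 × 16.4 = 574.66 kPa; self-weight term 0.5·γ·B·N_γ = 0.5 × 16 × 3.49 × 13.2 = 368.54 kPa.
q_ult = 574.66 + 368.54 = 943.2 kPa.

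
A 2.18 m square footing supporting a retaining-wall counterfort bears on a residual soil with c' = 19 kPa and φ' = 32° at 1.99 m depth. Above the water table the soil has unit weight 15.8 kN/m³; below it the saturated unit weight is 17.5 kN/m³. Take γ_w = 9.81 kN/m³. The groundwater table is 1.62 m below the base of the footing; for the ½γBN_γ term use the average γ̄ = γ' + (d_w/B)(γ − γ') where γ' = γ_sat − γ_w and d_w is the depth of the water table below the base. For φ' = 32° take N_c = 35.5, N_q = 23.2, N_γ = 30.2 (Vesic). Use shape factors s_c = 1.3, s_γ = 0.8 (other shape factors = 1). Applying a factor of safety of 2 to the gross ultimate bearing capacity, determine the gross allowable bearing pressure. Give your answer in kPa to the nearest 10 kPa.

Overburden at base level: q = 15.8 × 1.99 = 31.442 kPa.
The water table is 1.62 m below the base (< B = 2.18 m), so the ½γBN_γ term uses γ̄ = γ' + (d_w/B)(γ − γ') = 7.69 + (1.62/2.18)(15.8 − 7.69) = 13.717 kN/m³.
Cohesion term c·N_c·s_c = 19 × 35.5 × 1.3 = 876.85 kPa; surcharge term q·N_q = 31.442 × 23.2 = 729.45 kPa; self-weight term 0.5·γ·B·N_γ·s_γ = 0.5 × 13.717 × 2.18 × 30.2 × 0.8 = 361.22 kPa.
q_ult = 876.85 + 729.45 + 361.22 = 1967.5 kPa.
q_all = q_ult / FS = 1967.5 / 2 = 983.76 kPa.

q_all ≈ 980 kPa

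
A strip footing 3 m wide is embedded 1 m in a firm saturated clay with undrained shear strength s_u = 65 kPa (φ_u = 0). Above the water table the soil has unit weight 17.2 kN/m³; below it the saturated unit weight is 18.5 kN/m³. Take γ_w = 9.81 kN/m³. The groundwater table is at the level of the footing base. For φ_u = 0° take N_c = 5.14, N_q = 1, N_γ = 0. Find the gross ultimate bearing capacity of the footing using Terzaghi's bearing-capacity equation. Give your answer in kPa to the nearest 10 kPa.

Overburden at base level: q = 17.2 × 1 = 17.2 kPa.
Cohesion term c·N_c = 65 × 5.14 = 334.1 kPa; surcharge term q·N_q = 17.2 × 1 = 17.2 kPa.
q_ult = 334.1 + 17.2 = 351.3 kPa.

q_ult ≈ 350 kPa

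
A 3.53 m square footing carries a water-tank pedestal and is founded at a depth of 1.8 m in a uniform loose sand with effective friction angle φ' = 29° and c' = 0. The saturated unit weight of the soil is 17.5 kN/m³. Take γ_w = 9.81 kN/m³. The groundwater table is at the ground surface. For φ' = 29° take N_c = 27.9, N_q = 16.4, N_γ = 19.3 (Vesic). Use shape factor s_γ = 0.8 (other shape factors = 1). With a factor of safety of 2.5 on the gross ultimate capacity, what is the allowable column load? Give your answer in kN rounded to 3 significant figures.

P_all ≈ 2180 kN

With the water table at the surface the whole profile is submerged: γ' = 17.5 − 9.81 = 7.69 kN/m³, so q = γ'·D_f = 13.842 kPa; the same γ' applies in the ½γBN_γ term.
q_ult = q·N_q + 0.5·γ·B·N_γ·s_γ
     = 13.842 × 16.4 + 0.5 × 7.69 × 3.53 × 19.3 × 0.8
     = 227.01 + 209.56 = 436.57 kPa.
Gross allowable pressure q_all = 436.57 / 2.5 = 174.63 kPa.
Footing area = 12.4609 m², so allowable column load = 174.63 × 12.4609 = 2176 kN.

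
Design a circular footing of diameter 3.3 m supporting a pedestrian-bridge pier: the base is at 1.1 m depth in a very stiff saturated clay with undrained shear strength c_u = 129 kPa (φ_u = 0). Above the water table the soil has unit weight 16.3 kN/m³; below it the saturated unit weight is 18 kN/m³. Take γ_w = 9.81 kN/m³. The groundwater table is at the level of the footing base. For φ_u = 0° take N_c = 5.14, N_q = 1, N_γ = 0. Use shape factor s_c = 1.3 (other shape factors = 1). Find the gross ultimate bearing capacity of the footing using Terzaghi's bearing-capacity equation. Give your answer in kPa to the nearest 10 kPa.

q_ult ≈ 880 kPa

Overburden at base level: q = 16.3 × 1.1 = 17.93 kPa.
Cohesion term c·N_c·s_c = 129 × 5.14 × 1.3 = 861.98 kPa; surcharge term q·N_q = 17.93 × 1 = 17.93 kPa.
q_ult = 861.98 + 17.93 = 879.91 kPa.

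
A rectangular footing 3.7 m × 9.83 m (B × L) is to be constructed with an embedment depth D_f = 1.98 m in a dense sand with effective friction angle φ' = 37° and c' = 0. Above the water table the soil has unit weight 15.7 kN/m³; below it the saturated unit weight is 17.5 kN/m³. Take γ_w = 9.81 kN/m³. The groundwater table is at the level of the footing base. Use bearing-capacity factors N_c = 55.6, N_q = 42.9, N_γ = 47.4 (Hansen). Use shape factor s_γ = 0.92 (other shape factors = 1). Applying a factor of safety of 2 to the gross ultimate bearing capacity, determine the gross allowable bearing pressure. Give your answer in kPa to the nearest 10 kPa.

q_all ≈ 980 kPa

Effective surcharge at the founding depth q = γ·D_f = 15.7 × 1.98 = 31.086 kPa.
The water table coincides with the base, so in the self-weight term γ → γ' = 7.69 kN/m³.
q_ult = q·N_q + 0.5·γ·B·N_γ·s_γ
     = 31.086 × 42.9 + 0.5 × 7.69 × 3.7 × 47.4 × 0.92
     = 1333.6 + 620.39 = 1954 kPa.
q_all = q_ult / FS = 1954 / 2 = 976.99 kPa.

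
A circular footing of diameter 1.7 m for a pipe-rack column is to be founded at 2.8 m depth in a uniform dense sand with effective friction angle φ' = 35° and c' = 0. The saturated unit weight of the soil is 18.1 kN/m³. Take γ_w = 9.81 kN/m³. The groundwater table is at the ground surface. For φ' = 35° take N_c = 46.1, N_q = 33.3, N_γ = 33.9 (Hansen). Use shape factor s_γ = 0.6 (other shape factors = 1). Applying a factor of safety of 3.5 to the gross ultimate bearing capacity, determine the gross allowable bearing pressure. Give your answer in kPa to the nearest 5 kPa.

q_all ≈ 260 kPa

Water table at ground surface, so effective unit weight γ' = 18.1 − 9.81 = 8.29 kN/m³ is used throughout; overburden q = 8.29 × 2.8 = 23.212 kPa; the same γ' applies in the ½γBN_γ term.
Surcharge term q·N_q = 23.212 × 33.3 = 772.96 kPa; self-weight term 0.5·γ·B·N_γ·s_γ = 0.5 × 8.29 × 1.7 × 33.9 × 0.6 = 143.33 kPa.
q_ult = 772.96 + 143.33 = 916.29 kPa.
q_all = q_ult / FS = 916.29 / 3.5 = 261.8 kPa.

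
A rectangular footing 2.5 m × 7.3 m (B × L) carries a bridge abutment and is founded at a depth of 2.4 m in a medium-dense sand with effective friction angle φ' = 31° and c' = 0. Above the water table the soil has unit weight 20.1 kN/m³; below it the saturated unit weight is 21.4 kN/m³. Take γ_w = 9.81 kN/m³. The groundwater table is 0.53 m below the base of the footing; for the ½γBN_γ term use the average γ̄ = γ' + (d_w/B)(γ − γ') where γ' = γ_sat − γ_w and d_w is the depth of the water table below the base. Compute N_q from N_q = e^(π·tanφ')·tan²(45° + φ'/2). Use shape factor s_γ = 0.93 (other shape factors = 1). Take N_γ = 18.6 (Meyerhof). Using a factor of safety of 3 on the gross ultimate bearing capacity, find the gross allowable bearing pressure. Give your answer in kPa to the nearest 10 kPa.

q_all ≈ 430 kPa

N_q = e^(π·tan31°)·tan²(60.5°) = 20.63.
Overburden at base level: q = 20.1 × 2.4 = 48.24 kPa.
The water table is 0.53 m below the base (< B = 2.5 m), so the ½γBN_γ term uses γ̄ = γ' + (d_w/B)(γ − γ') = 11.59 + (0.53/2.5)(20.1 − 11.59) = 13.394 kN/m³.
Surcharge term q·N_q = 48.24 × 20.631 = 995.23 kPa; self-weight term 0.5·γ·B·N_γ·s_γ = 0.5 × 13.394 × 2.5 × 18.6 × 0.93 = 289.61 kPa.
q_ult = 995.23 + 289.61 = 1284.8 kPa.
q_all = 1284.8 / 3 = 428.28 kPa.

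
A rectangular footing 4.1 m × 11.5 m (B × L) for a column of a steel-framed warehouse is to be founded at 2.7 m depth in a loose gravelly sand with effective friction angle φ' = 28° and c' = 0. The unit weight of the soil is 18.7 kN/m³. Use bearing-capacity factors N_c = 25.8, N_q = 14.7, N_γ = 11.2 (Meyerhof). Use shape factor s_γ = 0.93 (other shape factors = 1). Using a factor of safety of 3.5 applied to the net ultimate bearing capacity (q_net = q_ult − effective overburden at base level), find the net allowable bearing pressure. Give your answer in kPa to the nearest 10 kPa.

q_all(net) ≈ 310 kPa

Effective surcharge at the founding depth q = γ·D_f = 18.7 × 2.7 = 50.49 kPa.
q_ult = q·N_q + 0.5·γ·B·N_γ·s_γ
     = 50.49 × 14.7 + 0.5 × 18.7 × 4.1 × 11.2 × 0.93
     = 742.2 + 399.3 = 1141.5 kPa.
Net ultimate: q_net = 1141.5 − 50.49 = 1091 kPa.
q_all(net) = 1091 / 3.5 = 311.72 kPa.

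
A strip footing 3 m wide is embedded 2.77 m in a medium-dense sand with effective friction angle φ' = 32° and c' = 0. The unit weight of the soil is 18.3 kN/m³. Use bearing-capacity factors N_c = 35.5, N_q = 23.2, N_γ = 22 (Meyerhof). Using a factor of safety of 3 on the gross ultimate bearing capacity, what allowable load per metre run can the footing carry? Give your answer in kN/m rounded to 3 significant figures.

≈ 1780 kN/m

Effective surcharge at the founding depth q = γ·D_f = 18.3 × 2.77 = 50.691 kPa.
q_ult = q·N_q + 0.5·γ·B·N_γ
     = 50.691 × 23.2 + 0.5 × 18.3 × 3 × 22
     = 1176 + 603.9 = 1779.9 kPa.
Gross allowable pressure q_all = 1779.9 / 3 = 593.31 kPa.
Allowable wall load = q_all × B = 593.31 × 3 = 1779.9 kN per metre run.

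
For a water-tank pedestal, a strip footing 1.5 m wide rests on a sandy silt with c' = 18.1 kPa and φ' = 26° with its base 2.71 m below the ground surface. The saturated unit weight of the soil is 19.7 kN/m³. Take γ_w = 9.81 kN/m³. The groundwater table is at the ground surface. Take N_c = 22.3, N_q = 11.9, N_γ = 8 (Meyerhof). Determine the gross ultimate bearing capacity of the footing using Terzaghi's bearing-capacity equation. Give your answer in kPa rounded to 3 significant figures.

q_ult ≈ 782 kPa

With the water table at the surface the whole profile is submerged: γ' = 19.7 − 9.81 = 9.89 kN/m³, so q = γ'·D_f = 26.802 kPa; the same γ' applies in the ½γBN_γ term.
q_ult = c·N_c + q·N_q + 0.5·γ·B·N_γ
     = 18.1 × 22.3 + 26.802 × 11.9 + 0.5 × 9.89 × 1.5 × 8
     = 403.63 + 318.94 + 59.34 = 781.91 kPa.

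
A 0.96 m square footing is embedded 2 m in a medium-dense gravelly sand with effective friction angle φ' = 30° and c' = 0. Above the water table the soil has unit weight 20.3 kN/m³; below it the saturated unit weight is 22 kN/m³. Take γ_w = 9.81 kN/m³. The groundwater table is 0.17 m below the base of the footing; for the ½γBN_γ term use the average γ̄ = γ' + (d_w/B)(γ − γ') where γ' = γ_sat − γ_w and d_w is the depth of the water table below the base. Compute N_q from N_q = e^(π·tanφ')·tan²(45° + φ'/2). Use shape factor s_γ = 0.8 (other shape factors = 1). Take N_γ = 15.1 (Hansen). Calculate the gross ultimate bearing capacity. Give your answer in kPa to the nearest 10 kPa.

tan30° = 0.5774, so N_q = e^(π×0.5774)·tan²(60°) = 6.134 × 3.0 = 18.4.
Overburden at base level: q = 20.3 × 2 = 40.6 kPa.
The water table is 0.17 m below the base (< B = 0.96 m), so the ½γBN_γ term uses γ̄ = γ' + (d_w/B)(γ − γ') = 12.19 + (0.17/0.96)(20.3 − 12.19) = 13.626 kN/m³.
Surcharge term q·N_q = 40.6 × 18.401 = 747.09 kPa; self-weight term 0.5·γ·B·N_γ·s_γ = 0.5 × 13.626 × 0.96 × 15.1 × 0.8 = 79.01 kPa.
q_ult = 747.09 + 79.01 = 826.1 kPa.

q_ult ≈ 830 kPa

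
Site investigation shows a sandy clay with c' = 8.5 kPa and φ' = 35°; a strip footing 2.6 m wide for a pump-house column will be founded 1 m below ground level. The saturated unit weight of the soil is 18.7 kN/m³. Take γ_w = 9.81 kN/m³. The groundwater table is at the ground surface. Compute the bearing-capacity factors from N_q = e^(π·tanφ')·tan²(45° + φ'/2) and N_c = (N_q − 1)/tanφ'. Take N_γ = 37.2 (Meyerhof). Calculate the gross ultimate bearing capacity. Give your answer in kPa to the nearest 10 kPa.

tan35° = 0.7002, so N_q = e^(π×0.7002)·tan²(62.5°) = 9.023 × 3.69 = 33.3.
N_c = (33.3 − 1)/tan35° = 46.12.
γ' = 18.7 − 9.81 = 8.89 kN/m³ (submerged throughout). q = 8.89 × 1 = 8.89 kPa; the same γ' applies in the ½γBN_γ term.
c·N_c = 8.5 × 46.124 = 392.05 kPa
q·N_q = 8.89 × 33.296 = 296 kPa
0.5·γ·B·N_γ = 0.5 × 8.89 × 2.6 × 37.2 = 429.92 kPa
q_ult = 392.05 + 296 + 429.92 = 1118 kPa.

q_ult ≈ 1120 kPa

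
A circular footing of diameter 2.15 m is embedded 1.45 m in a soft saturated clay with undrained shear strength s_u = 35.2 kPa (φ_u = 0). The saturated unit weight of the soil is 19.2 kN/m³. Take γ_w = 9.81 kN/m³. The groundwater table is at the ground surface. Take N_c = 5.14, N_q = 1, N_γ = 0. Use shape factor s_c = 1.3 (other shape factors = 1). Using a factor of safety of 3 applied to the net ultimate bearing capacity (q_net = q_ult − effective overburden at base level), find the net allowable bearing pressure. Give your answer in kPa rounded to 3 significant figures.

q_all(net) ≈ 78.4 kPa

Water table at ground surface, so effective unit weight γ' = 19.2 − 9.81 = 9.39 kN/m³ is used throughout; overburden q = 9.39 × 1.45 = 13.615 kPa.
Cohesion term c·N_c·s_c = 35.2 × 5.14 × 1.3 = 235.21 kPa; surcharge term q·N_q = 13.615 × 1 = 13.615 kPa.
q_ult = 235.21 + 13.615 = 248.82 kPa.
Net ultimate: q_net = 248.82 − 13.615 = 235.21 kPa.
q_all(net) = 235.21 / 3 = 78.402 kPa.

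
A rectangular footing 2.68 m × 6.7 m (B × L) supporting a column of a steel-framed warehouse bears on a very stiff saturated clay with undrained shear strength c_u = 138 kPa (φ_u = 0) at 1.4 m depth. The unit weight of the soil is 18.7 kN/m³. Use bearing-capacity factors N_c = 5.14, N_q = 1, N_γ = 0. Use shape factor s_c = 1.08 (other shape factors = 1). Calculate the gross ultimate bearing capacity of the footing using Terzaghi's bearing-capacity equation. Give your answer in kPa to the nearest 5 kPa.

q_ult ≈ 790 kPa

q = γ·D_f = 18.7 × 1.4 = 26.18 kPa.
c·N_c·s_c = 138 × 5.14 × 1.08 = 766.07 kPa
q·N_q = 26.18 × 1 = 26.18 kPa
q_ult = 766.07 + 26.18 = 792.25 kPa.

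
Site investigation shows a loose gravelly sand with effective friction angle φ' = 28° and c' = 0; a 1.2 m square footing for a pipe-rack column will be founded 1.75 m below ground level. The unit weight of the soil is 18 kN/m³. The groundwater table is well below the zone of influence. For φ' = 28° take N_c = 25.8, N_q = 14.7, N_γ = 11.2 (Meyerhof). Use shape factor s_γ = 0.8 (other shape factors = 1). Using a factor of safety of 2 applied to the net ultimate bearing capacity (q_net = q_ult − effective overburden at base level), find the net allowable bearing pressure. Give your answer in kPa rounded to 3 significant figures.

q_all(net) ≈ 264 kPa

Effective surcharge at the founding depth q = γ·D_f = 18 × 1.75 = 31.5 kPa.
q_ult = q·N_q + 0.5·γ·B·N_γ·s_γ
     = 31.5 × 14.7 + 0.5 × 18 × 1.2 × 11.2 × 0.8
     = 463.05 + 96.768 = 559.82 kPa.
Net ultimate: q_net = 559.82 − 31.5 = 528.32 kPa.
q_all(net) = 528.32 / 2 = 264.16 kPa.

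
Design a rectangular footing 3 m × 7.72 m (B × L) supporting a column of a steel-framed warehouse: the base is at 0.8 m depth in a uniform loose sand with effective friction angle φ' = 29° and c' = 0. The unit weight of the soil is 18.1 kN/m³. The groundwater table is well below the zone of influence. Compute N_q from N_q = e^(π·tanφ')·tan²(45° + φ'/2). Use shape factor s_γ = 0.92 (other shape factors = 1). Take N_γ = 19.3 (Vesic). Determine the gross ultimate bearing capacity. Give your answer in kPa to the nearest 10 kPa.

tan29° = 0.5543, so N_q = e^(π×0.5543)·tan²(59.5°) = 5.705 × 2.882 = 16.44.
Effective surcharge at the founding depth q = γ·D_f = 18.1 × 0.8 = 14.48 kPa.
q_ult = q·N_q + 0.5·γ·B·N_γ·s_γ
     = 14.48 × 16.443 + 0.5 × 18.1 × 3 × 19.3 × 0.92
     = 238.1 + 482.08 = 720.17 kPa.

q_ult ≈ 720 kPa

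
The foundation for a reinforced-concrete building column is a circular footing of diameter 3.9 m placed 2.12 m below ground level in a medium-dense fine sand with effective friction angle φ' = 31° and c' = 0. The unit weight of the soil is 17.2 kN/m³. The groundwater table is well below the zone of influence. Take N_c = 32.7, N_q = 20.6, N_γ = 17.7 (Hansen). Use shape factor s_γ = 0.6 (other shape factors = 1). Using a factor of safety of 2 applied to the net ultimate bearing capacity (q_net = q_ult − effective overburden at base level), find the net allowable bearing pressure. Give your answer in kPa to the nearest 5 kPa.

q_all(net) ≈ 535 kPa

q = γ·D_f = 17.2 × 2.12 = 36.464 kPa.
q·N_q = 36.464 × 20.6 = 751.16 kPa
0.5·γ·B·N_γ·s_γ = 0.5 × 17.2 × 3.9 × 17.7 × 0.6 = 356.19 kPa
q_ult = 751.16 + 356.19 = 1107.4 kPa.
Net ultimate: q_net = 1107.4 − 36.464 = 1070.9 kPa.
q_all(net) = 1070.9 / 2 = 535.44 kPa.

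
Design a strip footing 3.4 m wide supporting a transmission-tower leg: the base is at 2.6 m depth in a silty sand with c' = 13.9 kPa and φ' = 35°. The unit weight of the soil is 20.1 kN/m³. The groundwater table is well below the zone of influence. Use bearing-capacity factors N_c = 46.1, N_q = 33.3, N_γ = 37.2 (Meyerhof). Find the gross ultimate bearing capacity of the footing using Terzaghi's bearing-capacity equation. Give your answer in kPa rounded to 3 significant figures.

q_ult ≈ 3650 kPa

q = γ·D_f = 20.1 × 2.6 = 52.26 kPa.
c·N_c = 13.9 × 46.1 = 640.79 kPa
q·N_q = 52.26 × 33.3 = 1740.3 kPa
0.5·γ·B·N_γ = 0.5 × 20.1 × 3.4 × 37.2 = 1271.1 kPa
q_ult = 640.79 + 1740.3 + 1271.1 = 3652.2 kPa.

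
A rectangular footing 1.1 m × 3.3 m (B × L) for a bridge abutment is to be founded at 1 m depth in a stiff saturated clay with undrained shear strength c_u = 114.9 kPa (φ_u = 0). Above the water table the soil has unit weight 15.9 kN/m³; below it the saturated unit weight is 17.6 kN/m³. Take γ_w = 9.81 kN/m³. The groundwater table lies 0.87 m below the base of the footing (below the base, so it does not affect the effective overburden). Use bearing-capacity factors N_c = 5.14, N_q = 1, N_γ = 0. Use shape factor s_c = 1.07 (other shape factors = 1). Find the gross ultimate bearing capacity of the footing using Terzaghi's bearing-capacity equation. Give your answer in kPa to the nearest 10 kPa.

q_ult ≈ 650 kPa

Effective surcharge at the founding depth q = γ·D_f = 15.9 × 1 = 15.9 kPa.
q_ult = c·N_c·s_c + q·N_q
     = 114.9 × 5.14 × 1.07 + 15.9 × 1
     = 631.93 + 15.9 = 647.83 kPa.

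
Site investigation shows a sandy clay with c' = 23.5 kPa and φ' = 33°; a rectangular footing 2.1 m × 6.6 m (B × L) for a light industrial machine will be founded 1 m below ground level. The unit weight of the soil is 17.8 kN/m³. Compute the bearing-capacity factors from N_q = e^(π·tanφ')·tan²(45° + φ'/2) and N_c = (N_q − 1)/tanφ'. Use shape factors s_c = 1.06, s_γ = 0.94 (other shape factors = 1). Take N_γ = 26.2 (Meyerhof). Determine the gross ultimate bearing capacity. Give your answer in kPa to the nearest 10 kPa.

tan33° = 0.6494, so N_q = e^(π×0.6494)·tan²(61.5°) = 7.692 × 3.392 = 26.09.
N_c = (26.09 − 1)/tan33° = 38.64.
Overburden at base level: q = 17.8 × 1 = 17.8 kPa.
Cohesion term c·N_c·s_c = 23.5 × 38.638 × 1.06 = 962.48 kPa; surcharge term q·N_q = 17.8 × 26.092 = 464.44 kPa; self-weight term 0.5·γ·B·N_γ·s_γ = 0.5 × 17.8 × 2.1 × 26.2 × 0.94 = 460.3 kPa.
q_ult = 962.48 + 464.44 + 460.3 = 1887.2 kPa.

q_ult ≈ 1890 kPa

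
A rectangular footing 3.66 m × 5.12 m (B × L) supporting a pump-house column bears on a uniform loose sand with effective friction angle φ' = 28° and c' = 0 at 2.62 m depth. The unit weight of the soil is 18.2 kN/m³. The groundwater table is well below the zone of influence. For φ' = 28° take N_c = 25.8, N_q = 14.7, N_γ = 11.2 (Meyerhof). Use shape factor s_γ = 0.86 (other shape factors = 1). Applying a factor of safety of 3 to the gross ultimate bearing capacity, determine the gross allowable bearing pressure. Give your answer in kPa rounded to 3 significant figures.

Overburden at base level: q = 18.2 × 2.62 = 47.684 kPa.
Surcharge term q·N_q = 47.684 × 14.7 = 700.95 kPa; self-weight term 0.5·γ·B·N_γ·s_γ = 0.5 × 18.2 × 3.66 × 11.2 × 0.86 = 320.8 kPa.
q_ult = 700.95 + 320.8 = 1021.8 kPa.
q_all = q_ult / FS = 1021.8 / 3 = 340.59 kPa.

q_all ≈ 341 kPa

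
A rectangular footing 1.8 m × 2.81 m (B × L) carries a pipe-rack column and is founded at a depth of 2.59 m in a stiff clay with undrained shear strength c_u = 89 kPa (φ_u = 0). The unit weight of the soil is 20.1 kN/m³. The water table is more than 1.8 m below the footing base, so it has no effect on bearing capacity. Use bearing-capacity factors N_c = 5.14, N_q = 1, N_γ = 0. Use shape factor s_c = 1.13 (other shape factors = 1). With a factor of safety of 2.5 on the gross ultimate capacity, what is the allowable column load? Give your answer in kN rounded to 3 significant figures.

P_all ≈ 1150 kN

Overburden at base level: q = 20.1 × 2.59 = 52.059 kPa.
Cohesion term c·N_c·s_c = 89 × 5.14 × 1.13 = 516.93 kPa; surcharge term q·N_q = 52.059 × 1 = 52.059 kPa.
q_ult = 516.93 + 52.059 = 568.99 kPa.
Gross allowable pressure q_all = 568.99 / 2.5 = 227.6 kPa.
Footing area = 5.058 m², so allowable column load = 227.6 × 5.058 = 1151.2 kN.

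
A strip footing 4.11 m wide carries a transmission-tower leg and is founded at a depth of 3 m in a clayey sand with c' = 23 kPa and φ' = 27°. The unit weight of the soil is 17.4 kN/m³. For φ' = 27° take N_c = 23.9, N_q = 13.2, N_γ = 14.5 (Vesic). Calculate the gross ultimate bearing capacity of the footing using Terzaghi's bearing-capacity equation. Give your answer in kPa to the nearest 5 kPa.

q_ult ≈ 1755 kPa

q = γ·D_f = 17.4 × 3 = 52.2 kPa.
c·N_c = 23 × 23.9 = 549.7 kPa
q·N_q = 52.2 × 13.2 = 689.04 kPa
0.5·γ·B·N_γ = 0.5 × 17.4 × 4.11 × 14.5 = 518.48 kPa
q_ult = 549.7 + 689.04 + 518.48 = 1757.2 kPa.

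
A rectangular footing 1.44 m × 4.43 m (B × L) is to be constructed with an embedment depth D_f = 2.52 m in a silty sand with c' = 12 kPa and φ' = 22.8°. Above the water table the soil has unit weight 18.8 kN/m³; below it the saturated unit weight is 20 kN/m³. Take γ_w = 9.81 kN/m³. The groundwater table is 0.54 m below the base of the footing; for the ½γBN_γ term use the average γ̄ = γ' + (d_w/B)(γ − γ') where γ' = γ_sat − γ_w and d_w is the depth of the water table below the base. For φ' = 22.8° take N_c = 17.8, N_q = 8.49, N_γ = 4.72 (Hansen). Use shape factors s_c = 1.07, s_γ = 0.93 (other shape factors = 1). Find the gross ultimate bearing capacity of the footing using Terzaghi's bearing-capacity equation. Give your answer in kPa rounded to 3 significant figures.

Overburden at base level: q = 18.8 × 2.52 = 47.376 kPa.
The water table is 0.54 m below the base (< B = 1.44 m), so the ½γBN_γ term uses γ̄ = γ' + (d_w/B)(γ − γ') = 10.19 + (0.54/1.44)(18.8 − 10.19) = 13.419 kN/m³.
Cohesion term c·N_c·s_c = 12 × 17.8 × 1.07 = 228.55 kPa; surcharge term q·N_q = 47.376 × 8.49 = 402.22 kPa; self-weight term 0.5·γ·B·N_γ·s_γ = 0.5 × 13.419 × 1.44 × 4.72 × 0.93 = 42.41 kPa.
q_ult = 228.55 + 402.22 + 42.41 = 673.18 kPa.

q_ult ≈ 673 kPa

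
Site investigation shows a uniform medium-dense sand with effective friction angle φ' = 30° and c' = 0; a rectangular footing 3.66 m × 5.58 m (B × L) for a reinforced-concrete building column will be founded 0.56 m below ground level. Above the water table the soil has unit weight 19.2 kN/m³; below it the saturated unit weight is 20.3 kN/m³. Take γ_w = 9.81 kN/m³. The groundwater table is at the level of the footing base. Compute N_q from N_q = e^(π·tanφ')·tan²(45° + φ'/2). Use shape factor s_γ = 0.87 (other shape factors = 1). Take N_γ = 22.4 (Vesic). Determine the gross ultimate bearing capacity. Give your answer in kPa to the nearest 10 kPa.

tan30° = 0.5774, so N_q = e^(π×0.5774)·tan²(60°) = 6.134 × 3.0 = 18.4.
Overburden at base level: q = 19.2 × 0.56 = 10.752 kPa.
Below the base the soil is submerged, so the ½γBN_γ term uses γ' = 20.3 − 9.81 = 10.49 kN/m³.
Surcharge term q·N_q = 10.752 × 18.401 = 197.85 kPa; self-weight term 0.5·γ·B·N_γ·s_γ = 0.5 × 10.49 × 3.66 × 22.4 × 0.87 = 374.11 kPa.
q_ult = 197.85 + 374.11 = 571.95 kPa.

q_ult ≈ 570 kPa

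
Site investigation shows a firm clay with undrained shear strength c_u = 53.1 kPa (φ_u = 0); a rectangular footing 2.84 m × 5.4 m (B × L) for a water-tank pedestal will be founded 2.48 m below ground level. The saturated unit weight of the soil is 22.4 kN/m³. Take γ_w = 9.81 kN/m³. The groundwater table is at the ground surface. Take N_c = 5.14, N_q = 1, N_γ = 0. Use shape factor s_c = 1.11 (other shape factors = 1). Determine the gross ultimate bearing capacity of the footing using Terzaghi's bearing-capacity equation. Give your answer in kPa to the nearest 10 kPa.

q_ult ≈ 330 kPa

With the water table at the surface the whole profile is submerged: γ' = 22.4 − 9.81 = 12.59 kN/m³, so q = γ'·D_f = 31.223 kPa.
q_ult = c·N_c·s_c + q·N_q
     = 53.1 × 5.14 × 1.11 + 31.223 × 1
     = 302.96 + 31.223 = 334.18 kPa.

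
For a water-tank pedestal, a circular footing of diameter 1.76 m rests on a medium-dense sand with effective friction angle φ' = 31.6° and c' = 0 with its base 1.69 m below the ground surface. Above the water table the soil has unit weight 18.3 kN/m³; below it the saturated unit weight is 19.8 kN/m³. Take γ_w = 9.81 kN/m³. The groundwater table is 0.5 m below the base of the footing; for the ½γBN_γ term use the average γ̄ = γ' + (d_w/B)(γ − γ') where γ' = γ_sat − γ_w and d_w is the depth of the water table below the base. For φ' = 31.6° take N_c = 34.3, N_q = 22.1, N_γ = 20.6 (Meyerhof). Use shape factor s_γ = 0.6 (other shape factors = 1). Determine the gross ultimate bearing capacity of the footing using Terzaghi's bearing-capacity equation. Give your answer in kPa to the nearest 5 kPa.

q_ult ≈ 820 kPa

Overburden at base level: q = 18.3 × 1.69 = 30.927 kPa.
The water table is 0.5 m below the base (< B = 1.76 m), so the ½γBN_γ term uses γ̄ = γ' + (d_w/B)(γ − γ') = 9.99 + (0.5/1.76)(18.3 − 9.99) = 12.351 kN/m³.
Surcharge term q·N_q = 30.927 × 22.1 = 683.49 kPa; self-weight term 0.5·γ·B·N_γ·s_γ = 0.5 × 12.351 × 1.76 × 20.6 × 0.6 = 134.34 kPa.
q_ult = 683.49 + 134.34 = 817.82 kPa.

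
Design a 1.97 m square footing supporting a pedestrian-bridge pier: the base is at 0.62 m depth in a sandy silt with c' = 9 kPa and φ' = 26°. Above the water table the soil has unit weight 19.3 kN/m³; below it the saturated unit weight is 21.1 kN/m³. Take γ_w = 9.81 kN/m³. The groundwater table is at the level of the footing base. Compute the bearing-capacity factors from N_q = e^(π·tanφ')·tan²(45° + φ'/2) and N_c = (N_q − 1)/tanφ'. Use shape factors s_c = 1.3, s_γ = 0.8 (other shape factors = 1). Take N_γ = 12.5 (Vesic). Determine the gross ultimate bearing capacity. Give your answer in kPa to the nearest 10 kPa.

q_ult ≈ 510 kPa

tan26° = 0.4877, so N_q = e^(π×0.4877)·tan²(58°) = 4.629 × 2.561 = 11.85.
N_c = (11.85 − 1)/tan26° = 22.25.
Overburden at base level: q = 19.3 × 0.62 = 11.966 kPa.
Below the base the soil is submerged, so the ½γBN_γ term uses γ' = 21.1 − 9.81 = 11.29 kN/m³.
Cohesion term c·N_c·s_c = 9 × 22.254 × 1.3 = 260.38 kPa; surcharge term q·N_q = 11.966 × 11.854 = 141.85 kPa; self-weight term 0.5·γ·B·N_γ·s_γ = 0.5 × 11.29 × 1.97 × 12.5 × 0.8 = 111.21 kPa.
q_ult = 260.38 + 141.85 + 111.21 = 513.43 kPa.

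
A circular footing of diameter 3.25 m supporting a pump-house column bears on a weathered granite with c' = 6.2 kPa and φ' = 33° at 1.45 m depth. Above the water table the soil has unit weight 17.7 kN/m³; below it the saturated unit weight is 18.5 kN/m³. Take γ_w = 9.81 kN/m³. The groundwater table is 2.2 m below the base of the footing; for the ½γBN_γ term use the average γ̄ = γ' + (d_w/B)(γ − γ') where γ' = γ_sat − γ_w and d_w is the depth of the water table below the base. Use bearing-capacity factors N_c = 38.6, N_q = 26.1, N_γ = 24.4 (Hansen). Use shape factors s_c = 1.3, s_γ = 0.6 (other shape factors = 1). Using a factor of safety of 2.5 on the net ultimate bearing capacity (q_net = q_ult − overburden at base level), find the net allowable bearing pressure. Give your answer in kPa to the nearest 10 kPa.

q_all(net) ≈ 520 kPa

q = γ·D_f = 17.7 × 1.45 = 25.665 kPa.
γ' = 8.69 kN/m³; averaging over the depth B below the base, γ̄ = γ' + (d_w/B)(γ − γ') = 14.789 kN/m³.
c·N_c·s_c = 6.2 × 38.6 × 1.3 = 311.12 kPa
q·N_q = 25.665 × 26.1 = 669.86 kPa
0.5·γ·B·N_γ·s_γ = 0.5 × 14.789 × 3.25 × 24.4 × 0.6 = 351.83 kPa
q_ult = 311.12 + 669.86 + 351.83 = 1332.8 kPa.
q_net = 1332.8 − 25.665 = 1307.1 kPa.
q_all(net) = 1307.1 / 2.5 = 522.86 kPa.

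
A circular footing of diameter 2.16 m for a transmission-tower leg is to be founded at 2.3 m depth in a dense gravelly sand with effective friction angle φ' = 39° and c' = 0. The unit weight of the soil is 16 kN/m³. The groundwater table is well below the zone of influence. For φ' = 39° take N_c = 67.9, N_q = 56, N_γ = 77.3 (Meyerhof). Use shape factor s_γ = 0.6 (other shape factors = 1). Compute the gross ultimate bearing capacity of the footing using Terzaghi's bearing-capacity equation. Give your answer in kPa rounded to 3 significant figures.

Effective surcharge at the founding depth q = γ·D_f = 16 × 2.3 = 36.8 kPa.
q_ult = q·N_q + 0.5·γ·B·N_γ·s_γ
     = 36.8 × 56 + 0.5 × 16 × 2.16 × 77.3 × 0.6
     = 2060.8 + 801.45 = 2862.2 kPa.

q_ult ≈ 2860 kPa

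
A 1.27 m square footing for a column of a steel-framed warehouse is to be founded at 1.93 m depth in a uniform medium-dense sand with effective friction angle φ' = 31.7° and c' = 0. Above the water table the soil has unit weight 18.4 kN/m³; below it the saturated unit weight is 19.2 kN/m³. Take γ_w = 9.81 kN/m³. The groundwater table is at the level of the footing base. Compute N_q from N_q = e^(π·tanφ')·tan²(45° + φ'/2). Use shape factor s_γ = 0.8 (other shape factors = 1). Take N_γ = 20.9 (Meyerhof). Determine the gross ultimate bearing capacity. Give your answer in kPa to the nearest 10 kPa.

tan31.7° = 0.6176, so N_q = e^(π×0.6176)·tan²(60.85°) = 6.961 × 3.215 = 22.38.
q = γ·D_f = 18.4 × 1.93 = 35.512 kPa.
For the ½γBN_γ term take γ' = 19.2 − 9.81 = 9.39 kN/m³ (soil below base is submerged).
q·N_q = 35.512 × 22.377 = 794.64 kPa
0.5·γ·B·N_γ·s_γ = 0.5 × 9.39 × 1.27 × 20.9 × 0.8 = 99.696 kPa
q_ult = 794.64 + 99.696 = 894.34 kPa.

q_ult ≈ 890 kPa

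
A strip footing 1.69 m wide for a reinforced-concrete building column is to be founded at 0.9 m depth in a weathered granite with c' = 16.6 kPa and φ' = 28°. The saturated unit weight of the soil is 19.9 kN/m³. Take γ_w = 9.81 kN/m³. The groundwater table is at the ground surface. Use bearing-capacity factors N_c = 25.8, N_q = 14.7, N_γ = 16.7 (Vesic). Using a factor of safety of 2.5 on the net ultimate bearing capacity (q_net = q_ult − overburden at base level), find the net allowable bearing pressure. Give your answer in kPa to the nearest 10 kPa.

q_all(net) ≈ 280 kPa

Water table at ground surface, so effective unit weight γ' = 19.9 − 9.81 = 10.09 kN/m³ is used throughout; overburden q = 10.09 × 0.9 = 9.081 kPa; the same γ' applies in the ½γBN_γ term.
Cohesion term c·N_c = 16.6 × 25.8 = 428.28 kPa; surcharge term q·N_q = 9.081 × 14.7 = 133.49 kPa; self-weight term 0.5·γ·B·N_γ = 0.5 × 10.09 × 1.69 × 16.7 = 142.39 kPa.
q_ult = 428.28 + 133.49 + 142.39 = 704.16 kPa.
q_net = 704.16 − 9.081 = 695.07 kPa.
q_all(net) = 695.07 / 2.5 = 278.03 kPa.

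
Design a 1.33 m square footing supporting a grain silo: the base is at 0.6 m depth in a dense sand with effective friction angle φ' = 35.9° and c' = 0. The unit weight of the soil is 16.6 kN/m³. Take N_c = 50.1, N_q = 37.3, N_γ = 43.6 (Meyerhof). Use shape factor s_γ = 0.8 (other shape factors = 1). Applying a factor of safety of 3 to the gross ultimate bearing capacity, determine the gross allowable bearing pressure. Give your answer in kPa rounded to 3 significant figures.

Overburden at base level: q = 16.6 × 0.6 = 9.96 kPa.
Surcharge term q·N_q = 9.96 × 37.3 = 371.51 kPa; self-weight term 0.5·γ·B·N_γ·s_γ = 0.5 × 16.6 × 1.33 × 43.6 × 0.8 = 385.04 kPa.
q_ult = 371.51 + 385.04 = 756.55 kPa.
q_all = q_ult / FS = 756.55 / 3 = 252.18 kPa.

q_all ≈ 252 kPa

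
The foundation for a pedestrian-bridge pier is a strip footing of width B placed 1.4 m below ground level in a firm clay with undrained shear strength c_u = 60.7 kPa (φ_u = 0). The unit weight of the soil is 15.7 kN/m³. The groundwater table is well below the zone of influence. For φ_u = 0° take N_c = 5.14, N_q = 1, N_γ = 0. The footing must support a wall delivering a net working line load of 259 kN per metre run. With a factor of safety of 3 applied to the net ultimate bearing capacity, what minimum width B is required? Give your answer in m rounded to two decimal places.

q = γ·D_f = 15.7 × 1.4 = 21.98 kPa.
c·N_c = 60.7 × 5.14 = 312 kPa
q·N_q = 21.98 × 1 = 21.98 kPa
q_ult = 312 + 21.98 = 333.98 kPa.
For φ = 0 the ½γBN_γ term vanishes, so q_ult is independent of B. q_net = 333.98 − 21.98 = 312 kPa; q_all(net) = 312/3 = 104 kPa.
Required width B = w / q_all(net) = 259 / 104 = 2.49 m.

B = 2.49 m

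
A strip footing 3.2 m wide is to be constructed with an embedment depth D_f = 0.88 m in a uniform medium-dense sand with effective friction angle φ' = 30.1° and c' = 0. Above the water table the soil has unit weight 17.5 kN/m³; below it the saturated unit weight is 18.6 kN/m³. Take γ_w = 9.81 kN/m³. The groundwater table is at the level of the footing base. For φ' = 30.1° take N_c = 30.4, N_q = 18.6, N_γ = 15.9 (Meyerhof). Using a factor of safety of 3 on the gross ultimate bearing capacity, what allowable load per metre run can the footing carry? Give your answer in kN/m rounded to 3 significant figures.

Effective surcharge at the founding depth q = γ·D_f = 17.5 × 0.88 = 15.4 kPa.
The water table coincides with the base, so in the self-weight term γ → γ' = 8.79 kN/m³.
q_ult = q·N_q + 0.5·γ·B·N_γ
     = 15.4 × 18.6 + 0.5 × 8.79 × 3.2 × 15.9
     = 286.44 + 223.62 = 510.06 kPa.
Gross allowable pressure q_all = 510.06 / 3 = 170.02 kPa.
Allowable wall load = q_all × B = 170.02 × 3.2 = 544.06 kN per metre run.

≈ 544 kN/m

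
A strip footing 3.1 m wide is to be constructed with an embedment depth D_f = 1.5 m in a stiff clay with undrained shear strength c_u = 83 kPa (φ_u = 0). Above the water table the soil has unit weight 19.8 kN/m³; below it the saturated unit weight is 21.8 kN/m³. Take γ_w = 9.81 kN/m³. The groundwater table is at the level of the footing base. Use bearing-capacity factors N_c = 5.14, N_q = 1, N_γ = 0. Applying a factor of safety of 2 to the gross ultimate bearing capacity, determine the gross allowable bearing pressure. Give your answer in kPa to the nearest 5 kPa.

q_all ≈ 230 kPa

Effective surcharge at the founding depth q = γ·D_f = 19.8 × 1.5 = 29.7 kPa.
q_ult = c·N_c + q·N_q
     = 83 × 5.14 + 29.7 × 1
     = 426.62 + 29.7 = 456.32 kPa.
q_all = q_ult / FS = 456.32 / 2 = 228.16 kPa.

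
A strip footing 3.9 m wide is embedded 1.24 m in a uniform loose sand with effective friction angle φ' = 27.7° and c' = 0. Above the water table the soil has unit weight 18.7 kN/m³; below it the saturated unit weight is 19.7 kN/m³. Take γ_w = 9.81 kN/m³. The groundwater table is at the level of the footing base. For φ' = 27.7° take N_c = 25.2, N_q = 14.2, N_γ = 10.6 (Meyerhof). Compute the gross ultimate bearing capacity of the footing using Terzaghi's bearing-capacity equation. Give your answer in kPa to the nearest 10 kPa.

q = γ·D_f = 18.7 × 1.24 = 23.188 kPa.
For the ½γBN_γ term take γ' = 19.7 − 9.81 = 9.89 kN/m³ (soil below base is submerged).
q·N_q = 23.188 × 14.2 = 329.27 kPa
0.5·γ·B·N_γ = 0.5 × 9.89 × 3.9 × 10.6 = 204.43 kPa
q_ult = 329.27 + 204.43 = 533.7 kPa.

q_ult ≈ 530 kPa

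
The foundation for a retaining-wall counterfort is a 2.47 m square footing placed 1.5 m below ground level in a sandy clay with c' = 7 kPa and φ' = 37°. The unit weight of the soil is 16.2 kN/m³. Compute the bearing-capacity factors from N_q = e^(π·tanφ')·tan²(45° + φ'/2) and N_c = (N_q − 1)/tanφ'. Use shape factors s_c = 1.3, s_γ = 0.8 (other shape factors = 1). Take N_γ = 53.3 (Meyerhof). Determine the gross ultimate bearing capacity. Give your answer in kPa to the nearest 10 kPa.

q_ult ≈ 2400 kPa

tan37° = 0.7536, so N_q = e^(π×0.7536)·tan²(63.5°) = 10.669 × 4.023 = 42.92.
N_c = (42.92 − 1)/tan37° = 55.63.
q = γ·D_f = 16.2 × 1.5 = 24.3 kPa.
c·N_c·s_c = 7 × 55.63 × 1.3 = 506.23 kPa
q·N_q = 24.3 × 42.92 = 1043 kPa
0.5·γ·B·N_γ·s_γ = 0.5 × 16.2 × 2.47 × 53.3 × 0.8 = 853.1 kPa
q_ult = 506.23 + 1043 + 853.1 = 2402.3 kPa.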